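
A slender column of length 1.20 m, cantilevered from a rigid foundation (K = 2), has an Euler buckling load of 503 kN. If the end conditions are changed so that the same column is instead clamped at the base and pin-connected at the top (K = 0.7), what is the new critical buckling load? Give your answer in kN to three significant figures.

P_cr ∝ 1/K², so P_cr,new = P_cr,old × (K_old/K_new)² = 503 × (2/0.7)²
= 503 × 8.163 = 4110 kN

P_cr ≈ 4110 kN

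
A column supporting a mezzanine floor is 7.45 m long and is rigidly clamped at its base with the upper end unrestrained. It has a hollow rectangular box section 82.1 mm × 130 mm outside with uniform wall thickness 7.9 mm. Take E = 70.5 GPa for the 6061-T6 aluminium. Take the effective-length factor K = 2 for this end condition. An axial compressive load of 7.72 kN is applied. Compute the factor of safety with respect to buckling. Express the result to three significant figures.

Inner dimensions: h_i = 130 − 2×7.9 = 114.2 mm, b_i = 82.1 − 2×7.9 = 66.30 mm
Weak-axis I_min = (h_o·b_o³ − h_i·b_i³)/12 with b_o = 82.1, b_i = 66.30 mm (shorter outer/inner sides).
I_min = (130×82.1³ − 114.2×66.30³)/12 = 3.222×10^6 mm⁴
I = 3.222×10^6 mm⁴ = 3.222×10^-6 m⁴
Effective length L_e = K·L = 2 × 7.45 = 14.90 m
P_cr = π²EI / L_e² = π² × 70.5×10⁹ × 3.222×10^-6 / 14.90² = 1.010×10^4 N
Factor of safety n = P_cr / P = 10.097 / 7.72 = 1.31

n ≈ 1.31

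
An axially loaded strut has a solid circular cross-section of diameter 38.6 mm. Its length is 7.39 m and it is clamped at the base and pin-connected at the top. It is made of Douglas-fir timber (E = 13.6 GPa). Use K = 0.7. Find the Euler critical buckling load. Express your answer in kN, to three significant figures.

P_cr ≈ 0.547 kN

I = πd⁴/64 = π×38.6⁴/64 = 1.090×10^5 mm⁴
I = 1.090×10^5 mm⁴ = 1.090×10^-7 m⁴
Effective length L_e = K·L = 0.7 × 7.39 = 5.173 m
P_cr = π²EI / L_e² = π² × 13.6×10⁹ × 1.090×10^-7 / 5.173² = 546.6 N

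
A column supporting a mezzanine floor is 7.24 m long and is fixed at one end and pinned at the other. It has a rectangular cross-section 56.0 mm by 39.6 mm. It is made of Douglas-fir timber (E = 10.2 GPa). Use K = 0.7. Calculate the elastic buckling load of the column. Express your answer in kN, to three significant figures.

Buckling occurs about the weak axis: I_min = h·b³/12 with b = 39.6 mm (the shorter side).
I_min = 56.0×39.6³/12 = 2.898×10^5 mm⁴
I = 2.898×10^5 mm⁴ = 2.898×10^-7 m⁴
Effective length L_e = K·L = 0.7 × 7.24 = 5.068 m
P_cr = π²EI / L_e² = π² × 10.2×10⁹ × 2.898×10^-7 / 5.068² = 1.136×10^3 N

P_cr ≈ 1.14 kN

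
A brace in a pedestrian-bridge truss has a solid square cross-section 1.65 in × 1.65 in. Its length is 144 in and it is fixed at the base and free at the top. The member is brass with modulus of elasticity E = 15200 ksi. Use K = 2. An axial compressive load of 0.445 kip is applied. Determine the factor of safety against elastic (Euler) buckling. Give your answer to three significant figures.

n ≈ 2.51

I = a⁴/12 = 1.65⁴/12 = 0.6177 in⁴
Effective length L_e = K·L = 2 × 144 = 288.0 in
P_cr = π²EI / L_e² = π² × 15200×10³ × 0.6177 / 288.0² = 1.117×10^3 lb
Factor of safety n = P_cr / P = 1.1172 / 0.445 = 2.51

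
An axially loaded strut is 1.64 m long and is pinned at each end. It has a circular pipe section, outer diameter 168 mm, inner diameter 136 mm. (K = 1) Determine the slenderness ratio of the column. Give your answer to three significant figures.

d_o = 168 mm, d_i = 136 mm
I = π(d_o⁴ − d_i⁴)/64 = π(168⁴ − 136.0⁴)/64 = 2.231×10^7 mm⁴
A = 7.640×10^3 mm²;  r_min = √(I/A) = √(2.231×10^7/7.640×10^3) = 54.04 mm
L_e = K·L = 1 × 1.64 m = 1.640 m = 1640.0 mm
λ = L_e / r_min = 1640.0 / 54.04 = 30.3

λ ≈ 30.3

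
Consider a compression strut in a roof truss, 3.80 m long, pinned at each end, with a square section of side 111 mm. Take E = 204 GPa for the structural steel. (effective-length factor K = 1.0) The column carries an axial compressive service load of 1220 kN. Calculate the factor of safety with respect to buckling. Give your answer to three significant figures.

n ≈ 1.45

I = a⁴/12 = 111⁴/12 = 1.265×10^7 mm⁴
I = 1.265×10^7 mm⁴ = 1.265×10^-5 m⁴
Effective length L_e = K·L = 1 × 3.80 = 3.800 m
P_cr = π²EI / L_e² = π² × 204×10⁹ × 1.265×10^-5 / 3.800² = 1.764×10^6 N
Factor of safety n = P_cr / P = 1763.9 / 1220 = 1.45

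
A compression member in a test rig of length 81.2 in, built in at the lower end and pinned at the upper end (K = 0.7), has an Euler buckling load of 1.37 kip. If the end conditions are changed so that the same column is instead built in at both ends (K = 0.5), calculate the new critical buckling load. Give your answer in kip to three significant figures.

P_cr ∝ 1/K², so P_cr,new = P_cr,old × (K_old/K_new)² = 1.37 × (0.7/0.5)²
= 1.37 × 1.960 = 2.69 kip

P_cr ≈ 2.69 kip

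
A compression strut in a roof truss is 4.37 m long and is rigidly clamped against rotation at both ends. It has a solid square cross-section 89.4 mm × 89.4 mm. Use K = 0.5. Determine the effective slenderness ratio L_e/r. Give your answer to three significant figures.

For a square r = a/√12 = 89.4/√12 = 25.81 mm
L_e = K·L = 0.5 × 4.37 m = 2.185 m = 2185.0 mm
λ = L_e / r_min = 2185.0 / 25.81 = 84.7

λ ≈ 84.7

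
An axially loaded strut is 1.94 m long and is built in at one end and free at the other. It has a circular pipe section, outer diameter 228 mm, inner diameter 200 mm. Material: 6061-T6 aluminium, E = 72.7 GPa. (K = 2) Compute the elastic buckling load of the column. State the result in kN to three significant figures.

d_o = 228 mm, d_i = 200 mm
I = π(d_o⁴ − d_i⁴)/64 = π(228⁴ − 200.0⁴)/64 = 5.411×10^7 mm⁴
I = 5.411×10^7 mm⁴ = 5.411×10^-5 m⁴
Effective length L_e = K·L = 2 × 1.94 = 3.880 m
P_cr = π²EI / L_e² = π² × 72.7×10⁹ × 5.411×10^-5 / 3.880² = 2.579×10^6 N

P_cr ≈ 2580 kN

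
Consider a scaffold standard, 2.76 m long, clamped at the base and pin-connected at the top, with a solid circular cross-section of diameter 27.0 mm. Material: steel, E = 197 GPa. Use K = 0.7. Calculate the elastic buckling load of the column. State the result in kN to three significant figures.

P_cr ≈ 13.6 kN

I = πd⁴/64 = π×27.0⁴/64 = 2.609×10^4 mm⁴
I = 2.609×10^4 mm⁴ = 2.609×10^-8 m⁴
Effective length L_e = K·L = 0.7 × 2.76 = 1.932 m
P_cr = π²EI / L_e² = π² × 197×10⁹ × 2.609×10^-8 / 1.932² = 1.359×10^4 N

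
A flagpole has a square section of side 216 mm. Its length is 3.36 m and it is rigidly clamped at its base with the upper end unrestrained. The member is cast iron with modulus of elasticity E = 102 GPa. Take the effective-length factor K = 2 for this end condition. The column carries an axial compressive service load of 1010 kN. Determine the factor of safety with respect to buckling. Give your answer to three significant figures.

n ≈ 4.00

I = a⁴/12 = 216⁴/12 = 1.814×10^8 mm⁴
I = 1.814×10^8 mm⁴ = 1.814×10^-4 m⁴
Effective length L_e = K·L = 2 × 3.36 = 6.720 m
P_cr = π²EI / L_e² = π² × 102×10⁹ × 1.814×10^-4 / 6.720² = 4.044×10^6 N
Factor of safety n = P_cr / P = 4043.9 / 1010 = 4.00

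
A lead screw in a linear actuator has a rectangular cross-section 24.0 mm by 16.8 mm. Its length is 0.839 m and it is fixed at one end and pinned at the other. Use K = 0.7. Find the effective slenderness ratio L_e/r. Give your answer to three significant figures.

λ ≈ 121

Buckling occurs about the weak axis: I_min = h·b³/12 with b = 16.8 mm (the shorter side).
I_min = 24.0×16.8³/12 = 9.483×10^3 mm⁴
A = 403.2 mm²;  r_min = √(I/A) = √(9.483×10^3/403.2) = 4.850 mm
L_e = K·L = 0.7 × 0.839 m = 0.5873 m = 587.30 mm
λ = L_e / r_min = 587.30 / 4.850 = 121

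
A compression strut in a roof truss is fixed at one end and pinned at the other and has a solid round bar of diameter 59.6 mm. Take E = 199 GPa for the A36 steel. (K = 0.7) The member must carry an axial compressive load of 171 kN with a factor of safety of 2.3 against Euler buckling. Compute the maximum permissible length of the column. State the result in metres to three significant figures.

I = πd⁴/64 = π×59.6⁴/64 = 6.194×10^5 mm⁴
I = 6.194×10^-7 m⁴
Required critical load P_cr = n·P = 2.3 × 171 = 393.3 kN = 3.933×10^5 N
From P_cr = π²EI/(K·L)²:  L = (1/K)·√(π²EI/P_cr) = (1/0.7)·√(π²×1.99×10^11×6.194×10^-7/3.933×10^5)
L = 2.51 m

L_max ≈ 2.51 m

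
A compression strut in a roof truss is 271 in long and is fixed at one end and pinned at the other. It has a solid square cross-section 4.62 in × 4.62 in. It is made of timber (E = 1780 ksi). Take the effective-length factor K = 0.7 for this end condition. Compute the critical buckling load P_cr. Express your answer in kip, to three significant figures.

I = a⁴/12 = 4.62⁴/12 = 37.97 in⁴
Effective length L_e = K·L = 0.7 × 271 = 189.7 in
P_cr = π²EI / L_e² = π² × 1780×10³ × 37.97 / 189.7² = 1.853×10^4 lb

P_cr ≈ 18.5 kip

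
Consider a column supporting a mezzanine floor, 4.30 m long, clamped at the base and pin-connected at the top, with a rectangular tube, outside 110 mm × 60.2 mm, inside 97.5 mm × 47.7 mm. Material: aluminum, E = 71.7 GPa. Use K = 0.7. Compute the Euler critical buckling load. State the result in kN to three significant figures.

Weak-axis I_min = (h_o·b_o³ − h_i·b_i³)/12 with b_o = 60.2, b_i = 47.70 mm (shorter outer/inner sides).
I_min = (110×60.2³ − 97.50×47.70³)/12 = 1.118×10^6 mm⁴
I = 1.118×10^6 mm⁴ = 1.118×10^-6 m⁴
Effective length L_e = K·L = 0.7 × 4.30 = 3.010 m
P_cr = π²EI / L_e² = π² × 71.7×10⁹ × 1.118×10^-6 / 3.010² = 8.733×10^4 N

P_cr ≈ 87.3 kN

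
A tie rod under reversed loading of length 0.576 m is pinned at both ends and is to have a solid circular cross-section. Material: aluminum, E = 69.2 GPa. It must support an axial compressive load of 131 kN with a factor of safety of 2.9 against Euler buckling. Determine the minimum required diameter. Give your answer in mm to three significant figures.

Required P_cr = n·P = 2.9 × 131 = 379.9 kN
L_e = K·L = 1 × 0.576 = 0.5760 m
Required I = P_cr·L_e²/(π²E) = 3.799×10^5 × 0.5760² / (π² × 6.92×10^10) = 1.845×10^-7 m⁴
I_req = 1.845×10^5 mm⁴
Solid circle: I = πd⁴/64  ⇒  d = (64I/π)^(1/4) = (64×1.845×10^5/π)^(1/4) = 44.0 mm

d ≈ 44.0 mm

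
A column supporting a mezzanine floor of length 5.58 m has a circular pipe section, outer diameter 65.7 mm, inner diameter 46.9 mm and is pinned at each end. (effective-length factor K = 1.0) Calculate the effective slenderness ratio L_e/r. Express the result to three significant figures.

λ ≈ 277

d_o = 65.7 mm, d_i = 46.9 mm
I = π(d_o⁴ − d_i⁴)/64 = π(65.7⁴ − 46.90⁴)/64 = 6.771×10^5 mm⁴
A = 1.663×10^3 mm²;  r_min = √(I/A) = √(6.771×10^5/1.663×10^3) = 20.18 mm
L_e = K·L = 1 × 5.58 m = 5.580 m = 5580.0 mm
λ = L_e / r_min = 5580.0 / 20.18 = 277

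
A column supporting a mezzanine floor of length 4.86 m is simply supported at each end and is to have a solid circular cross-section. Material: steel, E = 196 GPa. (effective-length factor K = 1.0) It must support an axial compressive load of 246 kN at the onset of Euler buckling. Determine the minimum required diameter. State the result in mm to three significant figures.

L_e = K·L = 1 × 4.86 = 4.860 m
Required I = P_cr·L_e²/(π²E) = 2.460×10^5 × 4.860² / (π² × 1.96×10^11) = 3.004×10^-6 m⁴
I_req = 3.004×10^6 mm⁴
Solid circle: I = πd⁴/64  ⇒  d = (64I/π)^(1/4) = (64×3.004×10^6/π)^(1/4) = 88.4 mm

d ≈ 88.4 mm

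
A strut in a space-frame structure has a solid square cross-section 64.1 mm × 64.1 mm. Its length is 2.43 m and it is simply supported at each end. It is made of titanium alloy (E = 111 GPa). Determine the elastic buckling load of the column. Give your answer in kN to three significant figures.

P_cr ≈ 261 kN

I = a⁴/12 = 64.1⁴/12 = 1.407×10^6 mm⁴
I = 1.407×10^6 mm⁴ = 1.407×10^-6 m⁴
Effective length L_e = K·L = 1 × 2.43 = 2.430 m
P_cr = π²EI / L_e² = π² × 111×10⁹ × 1.407×10^-6 / 2.430² = 2.610×10^5 N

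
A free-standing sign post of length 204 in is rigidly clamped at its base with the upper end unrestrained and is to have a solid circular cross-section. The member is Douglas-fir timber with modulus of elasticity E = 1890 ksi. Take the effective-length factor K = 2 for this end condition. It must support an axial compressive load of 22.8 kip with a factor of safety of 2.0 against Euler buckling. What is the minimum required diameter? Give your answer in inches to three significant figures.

Required P_cr = n·P = 2.0 × 22.8 = 45.60 kip
L_e = K·L = 2 × 204 = 408.0 in
Required I = P_cr·L_e²/(π²E) = 4.560×10^4 × 408.0² / (π² × 1.89×10^6) = 406.9 in⁴
Solid circle: I = πd⁴/64  ⇒  d = (64I/π)^(1/4) = (64×406.9/π)^(1/4) = 9.54 in

d ≈ 9.54 in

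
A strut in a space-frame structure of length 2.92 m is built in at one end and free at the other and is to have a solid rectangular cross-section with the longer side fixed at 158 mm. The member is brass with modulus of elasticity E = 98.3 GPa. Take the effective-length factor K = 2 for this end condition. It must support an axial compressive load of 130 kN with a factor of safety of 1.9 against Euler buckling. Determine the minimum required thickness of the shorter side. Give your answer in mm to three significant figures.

b ≈ 87.0 mm

Required P_cr = n·P = 1.9 × 130 = 247.0 kN
L_e = K·L = 2 × 2.92 = 5.840 m
Required I = P_cr·L_e²/(π²E) = 2.470×10^5 × 5.840² / (π² × 9.83×10^10) = 8.683×10^-6 m⁴
I_req = 8.683×10^6 mm⁴
Rectangle, weak axis: I_min = h·b³/12 with h = 158 mm fixed  ⇒  b = (12I/h)^(1/3) = 87.0 mm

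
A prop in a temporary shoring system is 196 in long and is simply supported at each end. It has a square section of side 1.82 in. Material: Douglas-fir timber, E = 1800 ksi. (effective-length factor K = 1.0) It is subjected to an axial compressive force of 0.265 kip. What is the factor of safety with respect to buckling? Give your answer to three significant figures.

I = a⁴/12 = 1.82⁴/12 = 0.9143 in⁴
Effective length L_e = K·L = 1 × 196 = 196.0 in
P_cr = π²EI / L_e² = π² × 1800×10³ × 0.9143 / 196.0² = 422.8 lb
Factor of safety n = P_cr / P = 0.42283 / 0.265 = 1.60

n ≈ 1.60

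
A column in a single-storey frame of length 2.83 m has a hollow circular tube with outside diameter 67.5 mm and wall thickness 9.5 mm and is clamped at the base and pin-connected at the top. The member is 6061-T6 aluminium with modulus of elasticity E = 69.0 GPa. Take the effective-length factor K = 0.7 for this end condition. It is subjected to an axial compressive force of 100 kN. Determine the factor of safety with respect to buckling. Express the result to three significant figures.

Inner diameter d_i = 67.5 − 2×9.5 = 48.50 mm
I = π(d_o⁴ − d_i⁴)/64 = π(67.5⁴ − 48.50⁴)/64 = 7.474×10^5 mm⁴
I = 7.474×10^5 mm⁴ = 7.474×10^-7 m⁴
Effective length L_e = K·L = 0.7 × 2.83 = 1.981 m
P_cr = π²EI / L_e² = π² × 69.0×10⁹ × 7.474×10^-7 / 1.981² = 1.297×10^5 N
Factor of safety n = P_cr / P = 129.70 / 100 = 1.30

n ≈ 1.30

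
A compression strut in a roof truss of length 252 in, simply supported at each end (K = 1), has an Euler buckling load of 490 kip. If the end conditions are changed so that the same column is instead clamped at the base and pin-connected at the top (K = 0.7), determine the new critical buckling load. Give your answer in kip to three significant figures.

P_cr ∝ 1/K², so P_cr,new = P_cr,old × (K_old/K_new)² = 490 × (1/0.7)²
= 490 × 2.041 = 1000 kip

P_cr ≈ 1000 kip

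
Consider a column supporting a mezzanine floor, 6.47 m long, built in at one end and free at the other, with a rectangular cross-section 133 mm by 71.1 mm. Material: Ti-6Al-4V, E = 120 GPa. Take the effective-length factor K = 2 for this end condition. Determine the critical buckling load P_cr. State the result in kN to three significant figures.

P_cr ≈ 28.2 kN

Buckling occurs about the weak axis: I_min = h·b³/12 with b = 71.1 mm (the shorter side).
I_min = 133×71.1³/12 = 3.984×10^6 mm⁴
I = 3.984×10^6 mm⁴ = 3.984×10^-6 m⁴
Effective length L_e = K·L = 2 × 6.47 = 12.94 m
P_cr = π²EI / L_e² = π² × 120×10⁹ × 3.984×10^-6 / 12.94² = 2.818×10^4 N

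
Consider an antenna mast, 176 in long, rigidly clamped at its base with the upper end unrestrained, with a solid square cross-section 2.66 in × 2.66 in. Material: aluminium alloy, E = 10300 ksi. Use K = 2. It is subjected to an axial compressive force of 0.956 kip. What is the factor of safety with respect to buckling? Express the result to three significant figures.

I = a⁴/12 = 2.66⁴/12 = 4.172 in⁴
Effective length L_e = K·L = 2 × 176 = 352.0 in
P_cr = π²EI / L_e² = π² × 10300×10³ × 4.172 / 352.0² = 3.423×10^3 lb
Factor of safety n = P_cr / P = 3.4229 / 0.956 = 3.58

n ≈ 3.58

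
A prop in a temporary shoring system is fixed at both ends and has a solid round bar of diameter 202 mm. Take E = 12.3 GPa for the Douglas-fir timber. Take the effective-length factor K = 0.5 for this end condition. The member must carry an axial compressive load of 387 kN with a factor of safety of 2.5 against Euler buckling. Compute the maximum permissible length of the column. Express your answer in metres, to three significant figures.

L_max ≈ 6.40 m

I = πd⁴/64 = π×202⁴/64 = 8.173×10^7 mm⁴
I = 8.173×10^-5 m⁴
Required critical load P_cr = n·P = 2.5 × 387 = 967.5 kN = 9.675×10^5 N
From P_cr = π²EI/(K·L)²:  L = (1/K)·√(π²EI/P_cr) = (1/0.5)·√(π²×1.23×10^10×8.173×10^-5/9.675×10^5)
L = 6.40 m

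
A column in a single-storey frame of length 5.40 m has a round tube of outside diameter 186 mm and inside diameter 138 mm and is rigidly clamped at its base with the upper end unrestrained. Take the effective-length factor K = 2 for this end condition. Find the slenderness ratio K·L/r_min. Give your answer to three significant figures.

λ ≈ 187

d_o = 186 mm, d_i = 138 mm
I = π(d_o⁴ − d_i⁴)/64 = π(186⁴ − 138.0⁴)/64 = 4.095×10^7 mm⁴
A = 1.221×10^4 mm²;  r_min = √(I/A) = √(4.095×10^7/1.221×10^4) = 57.90 mm
L_e = K·L = 2 × 5.40 m = 10.80 m = 10800 mm
λ = L_e / r_min = 10800 / 57.90 = 187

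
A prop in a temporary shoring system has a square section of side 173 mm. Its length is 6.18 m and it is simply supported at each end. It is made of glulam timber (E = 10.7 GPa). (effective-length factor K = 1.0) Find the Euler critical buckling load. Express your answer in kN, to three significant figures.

I = a⁴/12 = 173⁴/12 = 7.465×10^7 mm⁴
I = 7.465×10^7 mm⁴ = 7.465×10^-5 m⁴
Effective length L_e = K·L = 1 × 6.18 = 6.180 m
P_cr = π²EI / L_e² = π² × 10.7×10⁹ × 7.465×10^-5 / 6.180² = 2.064×10^5 N

P_cr ≈ 206 kN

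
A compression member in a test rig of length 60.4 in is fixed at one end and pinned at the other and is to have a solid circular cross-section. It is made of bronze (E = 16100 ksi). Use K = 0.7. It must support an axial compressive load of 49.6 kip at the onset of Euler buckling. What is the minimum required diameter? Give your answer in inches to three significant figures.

d ≈ 1.84 in

L_e = K·L = 0.7 × 60.4 = 42.28 in
Required I = P_cr·L_e²/(π²E) = 4.960×10^4 × 42.28² / (π² × 1.61×10^7) = 0.5580 in⁴
Solid circle: I = πd⁴/64  ⇒  d = (64I/π)^(1/4) = (64×0.5580/π)^(1/4) = 1.84 in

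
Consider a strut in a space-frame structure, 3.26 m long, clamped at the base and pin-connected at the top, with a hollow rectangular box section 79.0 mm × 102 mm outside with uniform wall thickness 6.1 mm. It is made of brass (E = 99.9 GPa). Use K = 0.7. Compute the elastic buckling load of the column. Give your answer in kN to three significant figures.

P_cr ≈ 371 kN

Inner dimensions: h_i = 102 − 2×6.1 = 89.80 mm, b_i = 79.0 − 2×6.1 = 66.80 mm
Weak-axis I_min = (h_o·b_o³ − h_i·b_i³)/12 with b_o = 79.0, b_i = 66.80 mm (shorter outer/inner sides).
I_min = (102×79.0³ − 89.80×66.80³)/12 = 1.960×10^6 mm⁴
I = 1.960×10^6 mm⁴ = 1.960×10^-6 m⁴
Effective length L_e = K·L = 0.7 × 3.26 = 2.282 m
P_cr = π²EI / L_e² = π² × 99.9×10⁹ × 1.960×10^-6 / 2.282² = 3.711×10^5 N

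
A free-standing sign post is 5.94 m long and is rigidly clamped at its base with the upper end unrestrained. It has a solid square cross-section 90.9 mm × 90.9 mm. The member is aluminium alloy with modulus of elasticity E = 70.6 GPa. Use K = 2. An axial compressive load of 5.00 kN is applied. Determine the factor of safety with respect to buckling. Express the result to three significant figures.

I = a⁴/12 = 90.9⁴/12 = 5.690×10^6 mm⁴
I = 5.690×10^6 mm⁴ = 5.690×10^-6 m⁴
Effective length L_e = K·L = 2 × 5.94 = 11.88 m
P_cr = π²EI / L_e² = π² × 70.6×10⁹ × 5.690×10^-6 / 11.88² = 2.809×10^4 N
Factor of safety n = P_cr / P = 28.090 / 5.00 = 5.62

n ≈ 5.62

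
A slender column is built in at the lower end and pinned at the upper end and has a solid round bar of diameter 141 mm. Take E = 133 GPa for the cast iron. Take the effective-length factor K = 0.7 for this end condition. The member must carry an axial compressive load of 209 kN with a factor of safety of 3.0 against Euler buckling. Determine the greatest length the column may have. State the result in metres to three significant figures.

I = πd⁴/64 = π×141⁴/64 = 1.940×10^7 mm⁴
I = 1.940×10^-5 m⁴
Required critical load P_cr = n·P = 3.0 × 209 = 627.0 kN = 6.270×10^5 N
From P_cr = π²EI/(K·L)²:  L = (1/K)·√(π²EI/P_cr) = (1/0.7)·√(π²×1.33×10^11×1.940×10^-5/6.270×10^5)
L = 9.10 m

L_max ≈ 9.10 m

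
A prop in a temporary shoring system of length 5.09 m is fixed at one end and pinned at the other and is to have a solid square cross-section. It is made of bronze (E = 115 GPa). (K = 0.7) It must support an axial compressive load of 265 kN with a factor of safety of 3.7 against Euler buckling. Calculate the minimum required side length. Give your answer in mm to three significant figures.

a ≈ 107 mm

Required P_cr = n·P = 3.7 × 265 = 980.5 kN
L_e = K·L = 0.7 × 5.09 = 3.563 m
Required I = P_cr·L_e²/(π²E) = 9.805×10^5 × 3.563² / (π² × 1.15×10^11) = 1.097×10^-5 m⁴
I_req = 1.097×10^7 mm⁴
Solid square: I = a⁴/12  ⇒  a = (12I)^(1/4) = (12×1.097×10^7)^(1/4) = 107 mm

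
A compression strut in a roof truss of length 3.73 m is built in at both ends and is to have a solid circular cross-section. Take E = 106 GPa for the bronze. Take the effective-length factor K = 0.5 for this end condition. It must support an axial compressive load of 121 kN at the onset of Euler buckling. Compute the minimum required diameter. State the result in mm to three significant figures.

d ≈ 53.5 mm

L_e = K·L = 0.5 × 3.73 = 1.865 m
Required I = P_cr·L_e²/(π²E) = 1.210×10^5 × 1.865² / (π² × 1.06×10^11) = 4.023×10^-7 m⁴
I_req = 4.023×10^5 mm⁴
Solid circle: I = πd⁴/64  ⇒  d = (64I/π)^(1/4) = (64×4.023×10^5/π)^(1/4) = 53.5 mm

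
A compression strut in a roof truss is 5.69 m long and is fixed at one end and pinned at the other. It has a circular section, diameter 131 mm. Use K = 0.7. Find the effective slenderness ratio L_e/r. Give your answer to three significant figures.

λ ≈ 122

For a solid circle r = d/4 = 131/4 = 32.75 mm
L_e = K·L = 0.7 × 5.69 m = 3.983 m = 3983.0 mm
λ = L_e / r_min = 3983.0 / 32.75 = 122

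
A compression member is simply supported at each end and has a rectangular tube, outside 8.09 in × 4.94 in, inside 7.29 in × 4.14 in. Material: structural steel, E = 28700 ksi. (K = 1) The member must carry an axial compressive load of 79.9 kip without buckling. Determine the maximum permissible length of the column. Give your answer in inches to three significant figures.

Weak-axis I_min = (h_o·b_o³ − h_i·b_i³)/12 with b_o = 4.94, b_i = 4.140 in (shorter outer/inner sides).
I_min = (8.09×4.94³ − 7.290×4.140³)/12 = 38.17 in⁴
At the buckling limit P_cr = P = 7.990×10^4 lb
From P_cr = π²EI/(K·L)²:  L = (1/K)·√(π²EI/P_cr) = (1/1)·√(π²×2.87×10^7×38.17/7.990×10^4)
L = 368 in

L_max ≈ 368 in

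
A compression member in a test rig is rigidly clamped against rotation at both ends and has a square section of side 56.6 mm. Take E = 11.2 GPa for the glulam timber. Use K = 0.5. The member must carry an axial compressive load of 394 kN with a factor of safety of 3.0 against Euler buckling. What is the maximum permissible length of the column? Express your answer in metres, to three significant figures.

L_max ≈ 0.566 m

I = a⁴/12 = 56.6⁴/12 = 8.552×10^5 mm⁴
I = 8.552×10^-7 m⁴
Required critical load P_cr = n·P = 3.0 × 394 = 1182 kN = 1.182×10^6 N
From P_cr = π²EI/(K·L)²:  L = (1/K)·√(π²EI/P_cr) = (1/0.5)·√(π²×1.12×10^10×8.552×10^-7/1.182×10^6)
L = 0.566 m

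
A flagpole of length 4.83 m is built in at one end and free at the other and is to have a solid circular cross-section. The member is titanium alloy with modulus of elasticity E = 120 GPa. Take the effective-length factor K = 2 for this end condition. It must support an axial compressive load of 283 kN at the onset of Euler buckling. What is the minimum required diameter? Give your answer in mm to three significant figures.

d ≈ 146 mm

L_e = K·L = 2 × 4.83 = 9.660 m
Required I = P_cr·L_e²/(π²E) = 2.830×10^5 × 9.660² / (π² × 1.20×10^11) = 2.230×10^-5 m⁴
I_req = 2.230×10^7 mm⁴
Solid circle: I = πd⁴/64  ⇒  d = (64I/π)^(1/4) = (64×2.230×10^7/π)^(1/4) = 146 mm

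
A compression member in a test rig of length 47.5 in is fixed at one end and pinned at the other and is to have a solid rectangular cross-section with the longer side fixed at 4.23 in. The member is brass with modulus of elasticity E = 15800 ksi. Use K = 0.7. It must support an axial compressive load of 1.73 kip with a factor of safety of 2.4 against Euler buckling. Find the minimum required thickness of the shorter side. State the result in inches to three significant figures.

b ≈ 0.437 in

Required P_cr = n·P = 2.4 × 1.73 = 4.152 kip
L_e = K·L = 0.7 × 47.5 = 33.25 in
Required I = P_cr·L_e²/(π²E) = 4.152×10^3 × 33.25² / (π² × 1.58×10^7) = 2.944×10^-2 in⁴
Rectangle, weak axis: I_min = h·b³/12 with h = 4.23 in fixed  ⇒  b = (12I/h)^(1/3) = 0.437 in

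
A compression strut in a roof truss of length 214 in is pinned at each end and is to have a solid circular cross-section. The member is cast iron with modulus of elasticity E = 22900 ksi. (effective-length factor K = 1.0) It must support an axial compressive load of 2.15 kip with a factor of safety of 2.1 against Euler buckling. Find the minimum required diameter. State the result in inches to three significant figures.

Required P_cr = n·P = 2.1 × 2.15 = 4.515 kip
L_e = K·L = 1 × 214 = 214.0 in
Required I = P_cr·L_e²/(π²E) = 4.515×10^3 × 214.0² / (π² × 2.29×10^7) = 0.9149 in⁴
Solid circle: I = πd⁴/64  ⇒  d = (64I/π)^(1/4) = (64×0.9149/π)^(1/4) = 2.08 in

d ≈ 2.08 in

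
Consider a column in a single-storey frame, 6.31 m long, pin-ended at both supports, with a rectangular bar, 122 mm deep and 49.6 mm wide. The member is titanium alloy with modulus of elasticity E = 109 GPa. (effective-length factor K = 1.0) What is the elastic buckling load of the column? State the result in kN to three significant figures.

Buckling occurs about the weak axis: I_min = h·b³/12 with b = 49.6 mm (the shorter side).
I_min = 122×49.6³/12 = 1.241×10^6 mm⁴
I = 1.241×10^6 mm⁴ = 1.241×10^-6 m⁴
Effective length L_e = K·L = 1 × 6.31 = 6.310 m
P_cr = π²EI / L_e² = π² × 109×10⁹ × 1.241×10^-6 / 6.310² = 3.352×10^4 N

P_cr ≈ 33.5 kN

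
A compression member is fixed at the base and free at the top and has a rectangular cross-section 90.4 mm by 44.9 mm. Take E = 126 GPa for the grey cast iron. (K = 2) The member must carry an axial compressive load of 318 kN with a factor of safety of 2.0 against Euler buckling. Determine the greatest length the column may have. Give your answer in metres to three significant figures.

L_max ≈ 0.577 m

Buckling occurs about the weak axis: I_min = h·b³/12 with b = 44.9 mm (the shorter side).
I_min = 90.4×44.9³/12 = 6.819×10^5 mm⁴
I = 6.819×10^-7 m⁴
Required critical load P_cr = n·P = 2.0 × 318 = 636.0 kN = 6.360×10^5 N
From P_cr = π²EI/(K·L)²:  L = (1/K)·√(π²EI/P_cr) = (1/2)·√(π²×1.26×10^11×6.819×10^-7/6.360×10^5)
L = 0.577 m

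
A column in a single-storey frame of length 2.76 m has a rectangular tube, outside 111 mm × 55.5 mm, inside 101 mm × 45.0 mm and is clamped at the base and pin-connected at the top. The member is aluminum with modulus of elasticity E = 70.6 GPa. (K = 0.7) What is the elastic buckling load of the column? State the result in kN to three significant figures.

Weak-axis I_min = (h_o·b_o³ − h_i·b_i³)/12 with b_o = 55.5, b_i = 45.00 mm (shorter outer/inner sides).
I_min = (111×55.5³ − 101.0×45.00³)/12 = 8.144×10^5 mm⁴
I = 8.144×10^5 mm⁴ = 8.144×10^-7 m⁴
Effective length L_e = K·L = 0.7 × 2.76 = 1.932 m
P_cr = π²EI / L_e² = π² × 70.6×10⁹ × 8.144×10^-7 / 1.932² = 1.520×10^5 N

P_cr ≈ 152 kN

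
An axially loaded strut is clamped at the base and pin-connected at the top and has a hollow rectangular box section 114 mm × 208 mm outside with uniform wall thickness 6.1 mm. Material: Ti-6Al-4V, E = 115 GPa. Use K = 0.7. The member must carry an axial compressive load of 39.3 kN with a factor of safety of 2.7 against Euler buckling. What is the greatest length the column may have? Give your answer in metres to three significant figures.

Inner dimensions: h_i = 208 − 2×6.1 = 195.8 mm, b_i = 114 − 2×6.1 = 101.8 mm
Weak-axis I_min = (h_o·b_o³ − h_i·b_i³)/12 with b_o = 114, b_i = 101.8 mm (shorter outer/inner sides).
I_min = (208×114³ − 195.8×101.8³)/12 = 8.466×10^6 mm⁴
I = 8.466×10^-6 m⁴
Required critical load P_cr = n·P = 2.7 × 39.3 = 106.1 kN = 1.061×10^5 N
From P_cr = π²EI/(K·L)²:  L = (1/K)·√(π²EI/P_cr) = (1/0.7)·√(π²×1.15×10^11×8.466×10^-6/1.061×10^5)
L = 13.6 m

L_max ≈ 13.6 m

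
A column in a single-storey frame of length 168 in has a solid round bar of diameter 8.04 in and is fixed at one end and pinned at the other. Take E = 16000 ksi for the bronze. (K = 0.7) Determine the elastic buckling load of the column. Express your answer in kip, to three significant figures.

P_cr ≈ 2340 kip

I = πd⁴/64 = π×8.04⁴/64 = 205.1 in⁴
Effective length L_e = K·L = 0.7 × 168 = 117.6 in
P_cr = π²EI / L_e² = π² × 16000×10³ × 205.1 / 117.6² = 2.342×10^6 lb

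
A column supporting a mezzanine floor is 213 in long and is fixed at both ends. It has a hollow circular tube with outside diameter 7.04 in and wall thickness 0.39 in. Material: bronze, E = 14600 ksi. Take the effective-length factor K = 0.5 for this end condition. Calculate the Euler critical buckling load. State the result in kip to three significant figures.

P_cr ≈ 574 kip

Inner diameter d_i = 7.04 − 2×0.39 = 6.260 in
I = π(d_o⁴ − d_i⁴)/64 = π(7.04⁴ − 6.260⁴)/64 = 45.19 in⁴
Effective length L_e = K·L = 0.5 × 213 = 106.5 in
P_cr = π²EI / L_e² = π² × 14600×10³ × 45.19 / 106.5² = 5.742×10^5 lb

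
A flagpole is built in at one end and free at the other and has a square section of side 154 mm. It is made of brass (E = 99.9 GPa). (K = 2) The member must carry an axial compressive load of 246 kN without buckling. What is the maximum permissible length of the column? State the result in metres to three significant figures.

L_max ≈ 6.85 m

I = a⁴/12 = 154⁴/12 = 4.687×10^7 mm⁴
I = 4.687×10^-5 m⁴
At the buckling limit P_cr = P = 2.460×10^5 N
From P_cr = π²EI/(K·L)²:  L = (1/K)·√(π²EI/P_cr) = (1/2)·√(π²×9.99×10^10×4.687×10^-5/2.460×10^5)
L = 6.85 m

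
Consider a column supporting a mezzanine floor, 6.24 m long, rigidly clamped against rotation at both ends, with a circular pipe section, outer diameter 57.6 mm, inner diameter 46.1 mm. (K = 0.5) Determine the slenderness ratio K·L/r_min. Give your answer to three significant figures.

d_o = 57.6 mm, d_i = 46.1 mm
I = π(d_o⁴ − d_i⁴)/64 = π(57.6⁴ − 46.10⁴)/64 = 3.186×10^5 mm⁴
A = 936.6 mm²;  r_min = √(I/A) = √(3.186×10^5/936.6) = 18.44 mm
L_e = K·L = 0.5 × 6.24 m = 3.120 m = 3120.0 mm
λ = L_e / r_min = 3120.0 / 18.44 = 169

λ ≈ 169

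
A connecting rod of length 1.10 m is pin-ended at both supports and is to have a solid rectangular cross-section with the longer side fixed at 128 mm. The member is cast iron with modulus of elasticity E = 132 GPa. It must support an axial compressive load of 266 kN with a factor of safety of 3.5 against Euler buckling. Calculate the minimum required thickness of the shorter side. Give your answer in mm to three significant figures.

b ≈ 43.3 mm

Required P_cr = n·P = 3.5 × 266 = 931.0 kN
L_e = K·L = 1 × 1.10 = 1.100 m
Required I = P_cr·L_e²/(π²E) = 9.310×10^5 × 1.100² / (π² × 1.32×10^11) = 8.647×10^-7 m⁴
I_req = 8.647×10^5 mm⁴
Rectangle, weak axis: I_min = h·b³/12 with h = 128 mm fixed  ⇒  b = (12I/h)^(1/3) = 43.3 mm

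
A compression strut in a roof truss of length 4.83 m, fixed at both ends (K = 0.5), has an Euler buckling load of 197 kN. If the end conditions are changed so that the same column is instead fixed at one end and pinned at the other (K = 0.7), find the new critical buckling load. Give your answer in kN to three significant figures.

P_cr ≈ 101 kN

P_cr ∝ 1/K², so P_cr,new = P_cr,old × (K_old/K_new)² = 197 × (0.5/0.7)²
= 197 × 0.5102 = 101 kN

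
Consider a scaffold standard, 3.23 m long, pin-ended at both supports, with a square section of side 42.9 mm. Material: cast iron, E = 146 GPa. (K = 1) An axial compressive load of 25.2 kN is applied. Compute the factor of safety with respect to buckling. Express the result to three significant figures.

I = a⁴/12 = 42.9⁴/12 = 2.823×10^5 mm⁴
I = 2.823×10^5 mm⁴ = 2.823×10^-7 m⁴
Effective length L_e = K·L = 1 × 3.23 = 3.230 m
P_cr = π²EI / L_e² = π² × 146×10⁹ × 2.823×10^-7 / 3.230² = 3.898×10^4 N
Factor of safety n = P_cr / P = 38.985 / 25.2 = 1.55

n ≈ 1.55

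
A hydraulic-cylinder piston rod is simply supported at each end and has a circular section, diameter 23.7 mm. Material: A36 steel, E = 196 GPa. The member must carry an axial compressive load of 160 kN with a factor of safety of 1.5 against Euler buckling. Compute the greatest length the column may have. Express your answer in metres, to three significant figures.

L_max ≈ 0.353 m

I = πd⁴/64 = π×23.7⁴/64 = 1.549×10^4 mm⁴
I = 1.549×10^-8 m⁴
Required critical load P_cr = n·P = 1.5 × 160 = 240.0 kN = 2.400×10^5 N
From P_cr = π²EI/(K·L)²:  L = (1/K)·√(π²EI/P_cr) = (1/1)·√(π²×1.96×10^11×1.549×10^-8/2.400×10^5)
L = 0.353 m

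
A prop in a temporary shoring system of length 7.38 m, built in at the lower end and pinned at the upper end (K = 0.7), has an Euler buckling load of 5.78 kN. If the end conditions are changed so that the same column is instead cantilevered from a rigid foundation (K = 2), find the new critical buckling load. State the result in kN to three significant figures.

P_cr ∝ 1/K², so P_cr,new = P_cr,old × (K_old/K_new)² = 5.78 × (0.7/2)²
= 5.78 × 0.1225 = 0.708 kN

P_cr ≈ 0.708 kN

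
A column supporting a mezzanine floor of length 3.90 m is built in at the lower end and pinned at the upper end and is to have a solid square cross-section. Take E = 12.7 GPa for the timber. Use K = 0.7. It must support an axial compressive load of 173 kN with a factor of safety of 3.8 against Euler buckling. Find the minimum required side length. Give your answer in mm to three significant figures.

a ≈ 147 mm

Required P_cr = n·P = 3.8 × 173 = 657.4 kN
L_e = K·L = 0.7 × 3.90 = 2.730 m
Required I = P_cr·L_e²/(π²E) = 6.574×10^5 × 2.730² / (π² × 1.27×10^10) = 3.909×10^-5 m⁴
I_req = 3.909×10^7 mm⁴
Solid square: I = a⁴/12  ⇒  a = (12I)^(1/4) = (12×3.909×10^7)^(1/4) = 147 mm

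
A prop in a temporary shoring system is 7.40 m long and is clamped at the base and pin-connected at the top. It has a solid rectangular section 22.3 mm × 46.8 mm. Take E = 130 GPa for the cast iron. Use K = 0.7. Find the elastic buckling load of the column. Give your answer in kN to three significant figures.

Buckling occurs about the weak axis: I_min = h·b³/12 with b = 22.3 mm (the shorter side).
I_min = 46.8×22.3³/12 = 4.325×10^4 mm⁴
I = 4.325×10^4 mm⁴ = 4.325×10^-8 m⁴
Effective length L_e = K·L = 0.7 × 7.40 = 5.180 m
P_cr = π²EI / L_e² = π² × 130×10⁹ × 4.325×10^-8 / 5.180² = 2.068×10^3 N

P_cr ≈ 2.07 kN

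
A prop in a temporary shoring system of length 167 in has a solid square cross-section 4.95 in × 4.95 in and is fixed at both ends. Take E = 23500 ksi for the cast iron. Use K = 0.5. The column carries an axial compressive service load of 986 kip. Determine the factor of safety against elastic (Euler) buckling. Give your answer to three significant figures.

n ≈ 1.69

I = a⁴/12 = 4.95⁴/12 = 50.03 in⁴
Effective length L_e = K·L = 0.5 × 167 = 83.50 in
P_cr = π²EI / L_e² = π² × 23500×10³ × 50.03 / 83.50² = 1.664×10^6 lb
Factor of safety n = P_cr / P = 1664.3 / 986 = 1.69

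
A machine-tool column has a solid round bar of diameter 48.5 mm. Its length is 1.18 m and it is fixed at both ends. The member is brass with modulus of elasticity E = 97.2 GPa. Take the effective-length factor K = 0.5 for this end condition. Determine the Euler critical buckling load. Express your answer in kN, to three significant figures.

I = πd⁴/64 = π×48.5⁴/64 = 2.716×10^5 mm⁴
I = 2.716×10^5 mm⁴ = 2.716×10^-7 m⁴
Effective length L_e = K·L = 0.5 × 1.18 = 0.5900 m
P_cr = π²EI / L_e² = π² × 97.2×10⁹ × 2.716×10^-7 / 0.5900² = 7.485×10^5 N

P_cr ≈ 749 kN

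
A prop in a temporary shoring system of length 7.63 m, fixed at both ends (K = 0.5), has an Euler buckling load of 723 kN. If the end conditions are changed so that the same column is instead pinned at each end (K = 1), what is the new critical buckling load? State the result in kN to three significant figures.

P_cr ≈ 181 kN

P_cr ∝ 1/K², so P_cr,new = P_cr,old × (K_old/K_new)² = 723 × (0.5/1)²
= 723 × 0.2500 = 181 kN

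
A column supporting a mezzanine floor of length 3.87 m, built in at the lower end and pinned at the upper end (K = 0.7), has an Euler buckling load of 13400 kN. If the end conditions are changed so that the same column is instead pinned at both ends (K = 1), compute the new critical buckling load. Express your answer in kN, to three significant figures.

P_cr ∝ 1/K², so P_cr,new = P_cr,old × (K_old/K_new)² = 13400 × (0.7/1)²
= 13400 × 0.4900 = 6570 kN

P_cr ≈ 6570 kN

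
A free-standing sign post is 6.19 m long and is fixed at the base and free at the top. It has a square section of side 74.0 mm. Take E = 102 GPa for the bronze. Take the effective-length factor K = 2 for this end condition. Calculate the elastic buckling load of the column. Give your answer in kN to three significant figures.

P_cr ≈ 16.4 kN

I = a⁴/12 = 74.0⁴/12 = 2.499×10^6 mm⁴
I = 2.499×10^6 mm⁴ = 2.499×10^-6 m⁴
Effective length L_e = K·L = 2 × 6.19 = 12.38 m
P_cr = π²EI / L_e² = π² × 102×10⁹ × 2.499×10^-6 / 12.38² = 1.641×10^4 N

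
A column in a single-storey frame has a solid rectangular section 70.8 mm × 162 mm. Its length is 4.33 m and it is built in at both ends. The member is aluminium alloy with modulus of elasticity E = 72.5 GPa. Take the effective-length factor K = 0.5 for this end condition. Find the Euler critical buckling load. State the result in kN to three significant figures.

P_cr ≈ 731 kN

Buckling occurs about the weak axis: I_min = h·b³/12 with b = 70.8 mm (the shorter side).
I_min = 162×70.8³/12 = 4.791×10^6 mm⁴
I = 4.791×10^6 mm⁴ = 4.791×10^-6 m⁴
Effective length L_e = K·L = 0.5 × 4.33 = 2.165 m
P_cr = π²EI / L_e² = π² × 72.5×10⁹ × 4.791×10^-6 / 2.165² = 7.314×10^5 N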